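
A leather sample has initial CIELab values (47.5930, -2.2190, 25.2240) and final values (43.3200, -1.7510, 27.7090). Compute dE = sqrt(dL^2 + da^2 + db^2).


dL = -4.2730, da = 0.4680, db = 2.4850
dE = sqrt((-4.2730)^2 + 0.4680^2 + 2.4850^2) = 4.9652


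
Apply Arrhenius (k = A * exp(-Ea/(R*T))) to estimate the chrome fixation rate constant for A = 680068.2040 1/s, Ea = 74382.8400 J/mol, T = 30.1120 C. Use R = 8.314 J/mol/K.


T_K = T_C + 273.15 = 30.1120 + 273.15 = 303.2620 K
exponent = -Ea / (R * T_K) = -74382.8400 / (8.314 * 303.2620) = -29.5015
k = A * exp(exponent) = 680068.2040 * exp(-29.5015) = 1.0476e-07 1/s


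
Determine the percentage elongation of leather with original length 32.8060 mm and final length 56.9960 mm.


Formula: Elongation = (Lf - L0) / L0 * 100
Substituting: Elongation = (56.9960 - 32.8060) / 32.8060 * 100
Result: 73.7365 %


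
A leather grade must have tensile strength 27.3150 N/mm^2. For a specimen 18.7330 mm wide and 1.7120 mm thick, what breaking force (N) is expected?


Formula: F = TS * w * t
Substituting: F = 27.3150 * 18.7330 * 1.7120
Result: 876.0165 N


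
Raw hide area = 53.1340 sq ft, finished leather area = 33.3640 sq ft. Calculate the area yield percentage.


Formula: Yield = finished / raw * 100
Substituting: Yield = 33.3640 / 53.1340 * 100
Result: 62.7922 %


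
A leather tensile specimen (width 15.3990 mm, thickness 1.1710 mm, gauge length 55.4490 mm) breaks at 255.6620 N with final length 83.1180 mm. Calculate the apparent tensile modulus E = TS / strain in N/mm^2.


TS = F / (w * t) = 255.6620 / (15.3990 * 1.1710) = 14.1781 N/mm^2
strain = (Lf - L0) / L0 = (83.1180 - 55.4490) / 55.4490 = 0.4990
E = TS / strain = 14.1781 / 0.4990 = 28.4130 N/mm^2


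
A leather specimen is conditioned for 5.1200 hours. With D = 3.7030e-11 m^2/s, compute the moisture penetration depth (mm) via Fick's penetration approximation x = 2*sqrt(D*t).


t = 5.1200 hr * 3600 = 18432.0000 s
D * t = 3.7030e-11 * 18432.0000 = 6.8254e-07
x = 2 * sqrt(D*t) = 2 * sqrt(6.8254e-07) = 0.00165232 m = 1.6523 mm


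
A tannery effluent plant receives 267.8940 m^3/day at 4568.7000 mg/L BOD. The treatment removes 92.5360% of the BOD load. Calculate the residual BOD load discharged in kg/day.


Load_in = volume * conc / 1000 = 267.8940 * 4568.7000 / 1000 = 1223.9273 kg/day
Removed = Load_in * eff / 100 = 1223.9273 * 92.5360 / 100 = 1132.5734 kg/day
Load_out = Load_in - Removed = 1223.9273 - 1132.5734 = 91.3539 kg/day


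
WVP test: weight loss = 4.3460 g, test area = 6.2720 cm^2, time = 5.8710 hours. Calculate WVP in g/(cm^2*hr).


Formula: WVP = loss / (area * time)
Substituting: WVP = 4.3460 / (6.2720 * 5.8710)
Result: 0.1180 g/(cm^2*hr)


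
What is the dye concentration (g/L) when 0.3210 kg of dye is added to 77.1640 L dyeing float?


Formula: Conc = dye_mass(kg) / volume(L) * 1000
Substituting: Conc = 0.3210 / 77.1640 * 1000
Result: 4.1600 g/L


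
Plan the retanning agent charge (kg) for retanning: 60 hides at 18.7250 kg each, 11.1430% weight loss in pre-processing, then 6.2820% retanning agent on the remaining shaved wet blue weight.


Total_raw = N * avg_wt = 60 * 18.7250 = 1123.5000 kg
Substrate = Total_raw * (1 - loss/100) = 1123.5000 * (1 - 11.1430/100) = 998.3084 kg
Retan = Substrate * pct / 100 = 998.3084 * 6.2820 / 100 = 62.7137 kg


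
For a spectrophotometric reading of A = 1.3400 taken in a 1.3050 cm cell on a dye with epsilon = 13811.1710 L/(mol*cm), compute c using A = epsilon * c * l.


Formula: c = A / (epsilon * l)
Substituting: c = 1.3400 / (13811.1710 * 1.3050)
Result: 7.4347e-05 mol/L


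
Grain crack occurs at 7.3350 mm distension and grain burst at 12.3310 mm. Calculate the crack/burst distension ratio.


Formula: Ratio = crack / burst
Substituting: Ratio = 7.3350 / 12.3310
Result: 0.5948


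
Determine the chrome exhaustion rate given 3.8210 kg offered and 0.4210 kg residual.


Formula: Uptake = (offered - residual) / offered * 100
Substituting: Uptake = (3.8210 - 0.4210) / 3.8210 * 100
Result: 88.9819 %


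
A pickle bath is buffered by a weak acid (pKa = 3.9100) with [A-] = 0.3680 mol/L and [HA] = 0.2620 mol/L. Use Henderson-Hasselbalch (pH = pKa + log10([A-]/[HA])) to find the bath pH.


ratio = [A-] / [HA] = 0.3680 / 0.2620 = 1.4046
log10(ratio) = 0.1475
pH = pKa + log10(ratio) = 3.9100 + 0.1475 = 4.0575


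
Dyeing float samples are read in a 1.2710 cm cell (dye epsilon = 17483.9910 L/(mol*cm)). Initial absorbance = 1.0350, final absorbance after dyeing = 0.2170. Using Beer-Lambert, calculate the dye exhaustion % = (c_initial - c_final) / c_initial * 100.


c_initial = A_i / (epsilon * l) = 1.0350 / (17483.9910 * 1.2710) = 4.6575e-05 mol/L
c_final = A_f / (epsilon * l) = 0.2170 / (17483.9910 * 1.2710) = 9.7650e-06 mol/L
Exhaustion = (c_initial - c_final) / c_initial * 100 = (4.6575e-05 - 9.7650e-06) / 4.6575e-05 * 100 = 79.0338 %


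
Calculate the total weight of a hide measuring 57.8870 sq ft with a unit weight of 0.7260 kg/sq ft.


Formula: Weight = area * weight_per_sqft
Substituting: Weight = 57.8870 * 0.7260
Result: 42.0260 kg


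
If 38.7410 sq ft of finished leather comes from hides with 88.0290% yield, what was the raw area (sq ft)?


Formula: raw = finished * 100 / yield
Substituting: raw = 38.7410 * 100 / 88.0290
Result: 44.0094 sq ft


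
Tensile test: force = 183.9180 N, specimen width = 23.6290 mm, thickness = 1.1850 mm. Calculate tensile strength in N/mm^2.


Formula: TS = force / (width * thickness)
Substituting: TS = 183.9180 / (23.6290 * 1.1850)
Result: 6.5684 N/mm^2


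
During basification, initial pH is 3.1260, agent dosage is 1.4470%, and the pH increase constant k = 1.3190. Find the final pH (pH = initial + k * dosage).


Formula: pH_final = pH_initial + k * base_pct
Substituting: pH_final = 3.1260 + 1.3190 * 1.4470
Result: 5.0346


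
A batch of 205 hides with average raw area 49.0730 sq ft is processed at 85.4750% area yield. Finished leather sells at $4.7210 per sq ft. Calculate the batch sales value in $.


Raw_total = N * avg_area = 205 * 49.0730 = 10059.9650 sq ft
Finished = Raw_total * yield / 100 = 10059.9650 * 85.4750 / 100 = 8598.7551 sq ft
Value = Finished * price = 8598.7551 * 4.7210 = 40594.7228 $


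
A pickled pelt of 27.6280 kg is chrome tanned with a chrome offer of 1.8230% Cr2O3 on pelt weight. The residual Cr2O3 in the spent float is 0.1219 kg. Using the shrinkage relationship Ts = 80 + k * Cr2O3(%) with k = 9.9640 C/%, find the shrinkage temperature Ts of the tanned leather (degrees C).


Offered = pelt * offer_pct / 100 = 27.6280 * 1.8230 / 100 = 0.5037 kg
Uptake = offered - residual = 0.5037 - 0.1219 = 0.3818 kg
Cr2O3% on pelt = uptake / pelt * 100 = 0.3818 / 27.6280 * 100 = 1.3818 %
Ts = 80 + k * Cr2O3% = 80 + 9.9640 * 1.3818 = 93.7681 C


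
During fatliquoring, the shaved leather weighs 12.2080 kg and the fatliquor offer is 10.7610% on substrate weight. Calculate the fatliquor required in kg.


Formula: Fat = substrate * pct / 100
Substituting: Fat = 12.2080 * 10.7610 / 100
Result: 1.3137 kg


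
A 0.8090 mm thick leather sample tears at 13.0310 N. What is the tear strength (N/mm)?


Formula: Tear strength = force / thickness
Substituting: Tear strength = 13.0310 / 0.8090
Result: 16.1075 N/mm


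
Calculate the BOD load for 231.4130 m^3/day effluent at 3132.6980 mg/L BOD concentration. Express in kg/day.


Formula: BOD_load = volume * conc / 1000
Substituting: BOD_load = 231.4130 * 3132.6980 / 1000
Result: 724.9470 kg/day


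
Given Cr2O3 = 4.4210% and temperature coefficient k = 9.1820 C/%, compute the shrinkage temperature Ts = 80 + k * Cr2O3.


Formula: Ts = 80 + k * Cr2O3
Substituting: Ts = 80 + 9.1820 * 4.4210
Result: 120.5936 C


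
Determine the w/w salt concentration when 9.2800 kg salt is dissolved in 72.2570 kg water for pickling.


Formula: Conc = salt / (water + salt) * 100
Substituting: Conc = 9.2800 / (72.2570 + 9.2800) * 100
Result: 11.3813 %


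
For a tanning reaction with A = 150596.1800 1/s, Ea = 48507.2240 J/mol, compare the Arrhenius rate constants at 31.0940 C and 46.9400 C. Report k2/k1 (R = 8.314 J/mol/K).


T1 = 31.0940 + 273.15 = 304.2440 K; T2 = 46.9400 + 273.15 = 320.0900 K
k1 = A * exp(-Ea/(R*T1)) = 150596.1800 * exp(-48507.2240/(8.314*304.2440)) = 7.0708e-04 1/s
k2 = A * exp(-Ea/(R*T2)) = 150596.1800 * exp(-48507.2240/(8.314*320.0900)) = 0.0018271 1/s
k2/k1 = 0.0018271 / 7.0708e-04 = 2.5840


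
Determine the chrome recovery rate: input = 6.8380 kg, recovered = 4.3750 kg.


Formula: Recovery = recovered / input * 100
Substituting: Recovery = 4.3750 / 6.8380 * 100
Result: 63.9807 %


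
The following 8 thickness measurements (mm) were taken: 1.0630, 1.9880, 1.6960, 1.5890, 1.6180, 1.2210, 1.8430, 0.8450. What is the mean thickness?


Formula: Average = sum / n
Substituting: Average = 11.8630 / 8
Result: 1.4829 mm


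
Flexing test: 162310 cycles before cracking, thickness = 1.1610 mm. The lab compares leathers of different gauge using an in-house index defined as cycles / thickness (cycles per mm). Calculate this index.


Formula: Index = cycles / thickness
Substituting: Index = 162310 / 1.1610
Result: 139801.8949 cycles/mm


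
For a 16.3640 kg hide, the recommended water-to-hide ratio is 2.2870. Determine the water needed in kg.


Formula: Water = hide_weight * ratio
Substituting: Water = 16.3640 * 2.2870
Result: 37.4245 kg


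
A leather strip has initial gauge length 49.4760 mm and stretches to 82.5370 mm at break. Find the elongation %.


Formula: Elongation = (Lf - L0) / L0 * 100
Substituting: Elongation = (82.5370 - 49.4760) / 49.4760 * 100
Result: 66.8223 %


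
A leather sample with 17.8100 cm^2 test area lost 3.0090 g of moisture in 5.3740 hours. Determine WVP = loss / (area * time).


Formula: WVP = loss / (area * time)
Substituting: WVP = 3.0090 / (17.8100 * 5.3740)
Result: 0.0314384 g/(cm^2*hr)


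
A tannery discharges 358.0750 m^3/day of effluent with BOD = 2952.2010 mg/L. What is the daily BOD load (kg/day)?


Formula: BOD_load = volume * conc / 1000
Substituting: BOD_load = 358.0750 * 2952.2010 / 1000
Result: 1057.1094 kg/day


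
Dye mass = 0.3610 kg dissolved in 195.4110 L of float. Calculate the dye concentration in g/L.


Formula: Conc = dye_mass(kg) / volume(L) * 1000
Substituting: Conc = 0.3610 / 195.4110 * 1000
Result: 1.8474 g/L


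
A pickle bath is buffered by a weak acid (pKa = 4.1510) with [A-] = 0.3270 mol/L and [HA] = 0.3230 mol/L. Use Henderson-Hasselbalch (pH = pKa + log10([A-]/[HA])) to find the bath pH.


ratio = [A-] / [HA] = 0.3270 / 0.3230 = 1.0124
log10(ratio) = 0.00534523
pH = pKa + log10(ratio) = 4.1510 + 0.00534523 = 4.1563


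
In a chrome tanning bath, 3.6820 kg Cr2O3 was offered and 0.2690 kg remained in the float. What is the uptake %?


Formula: Uptake = (offered - residual) / offered * 100
Substituting: Uptake = (3.6820 - 0.2690) / 3.6820 * 100
Result: 92.6942 %


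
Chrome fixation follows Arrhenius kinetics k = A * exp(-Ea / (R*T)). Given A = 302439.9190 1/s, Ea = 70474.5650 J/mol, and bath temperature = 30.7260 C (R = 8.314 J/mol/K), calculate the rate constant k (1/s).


T_K = T_C + 273.15 = 30.7260 + 273.15 = 303.8760 K
exponent = -Ea / (R * T_K) = -70474.5650 / (8.314 * 303.8760) = -27.8950
k = A * exp(exponent) = 302439.9190 * exp(-27.8950) = 2.3228e-07 1/s


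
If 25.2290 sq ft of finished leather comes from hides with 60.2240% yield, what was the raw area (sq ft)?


Formula: raw = finished * 100 / yield
Substituting: raw = 25.2290 * 100 / 60.2240
Result: 41.8919 sq ft


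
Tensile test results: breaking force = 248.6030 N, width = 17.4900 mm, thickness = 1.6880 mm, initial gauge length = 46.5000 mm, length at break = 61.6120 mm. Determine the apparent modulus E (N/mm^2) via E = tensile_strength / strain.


TS = F / (w * t) = 248.6030 / (17.4900 * 1.6880) = 8.4206 N/mm^2
strain = (Lf - L0) / L0 = (61.6120 - 46.5000) / 46.5000 = 0.3250
E = TS / strain = 8.4206 / 0.3250 = 25.9105 N/mm^2


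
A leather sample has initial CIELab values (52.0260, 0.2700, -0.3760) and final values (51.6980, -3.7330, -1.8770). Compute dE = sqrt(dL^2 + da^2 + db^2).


dL = -0.3280, da = -4.0030, db = -1.5010
dE = sqrt((-0.3280)^2 + (-4.0030)^2 + (-1.5010)^2) = 4.2877


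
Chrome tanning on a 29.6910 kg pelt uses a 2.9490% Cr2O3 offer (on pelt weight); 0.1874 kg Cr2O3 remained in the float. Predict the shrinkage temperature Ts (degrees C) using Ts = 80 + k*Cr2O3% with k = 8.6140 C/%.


Offered = pelt * offer_pct / 100 = 29.6910 * 2.9490 / 100 = 0.8756 kg
Uptake = offered - residual = 0.8756 - 0.1874 = 0.6882 kg
Cr2O3% on pelt = uptake / pelt * 100 = 0.6882 / 29.6910 * 100 = 2.3178 %
Ts = 80 + k * Cr2O3% = 80 + 8.6140 * 2.3178 = 99.9658 C


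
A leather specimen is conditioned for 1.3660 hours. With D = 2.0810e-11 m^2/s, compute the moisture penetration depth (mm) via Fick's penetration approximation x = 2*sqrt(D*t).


t = 1.3660 hr * 3600 = 4917.6000 s
D * t = 2.0810e-11 * 4917.6000 = 1.0234e-07
x = 2 * sqrt(D*t) = 2 * sqrt(1.0234e-07) = 6.3980e-04 m = 0.6398 mm


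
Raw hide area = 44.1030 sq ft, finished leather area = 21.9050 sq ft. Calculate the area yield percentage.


Formula: Yield = finished / raw * 100
Substituting: Yield = 21.9050 / 44.1030 * 100
Result: 49.6678 %


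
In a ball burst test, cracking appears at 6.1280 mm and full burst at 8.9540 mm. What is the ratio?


Formula: Ratio = crack / burst
Substituting: Ratio = 6.1280 / 8.9540
Result: 0.6844


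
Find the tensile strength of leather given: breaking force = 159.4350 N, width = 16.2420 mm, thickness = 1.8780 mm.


Formula: TS = force / (width * thickness)
Substituting: TS = 159.4350 / (16.2420 * 1.8780)
Result: 5.2270 N/mm^2


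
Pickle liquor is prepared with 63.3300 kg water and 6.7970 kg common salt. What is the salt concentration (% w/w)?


Formula: Conc = salt / (water + salt) * 100
Substituting: Conc = 6.7970 / (63.3300 + 6.7970) * 100
Result: 9.6924 %


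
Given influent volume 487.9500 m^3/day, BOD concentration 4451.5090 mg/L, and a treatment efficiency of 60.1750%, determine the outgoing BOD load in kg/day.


Load_in = volume * conc / 1000 = 487.9500 * 4451.5090 / 1000 = 2172.1138 kg/day
Removed = Load_in * eff / 100 = 2172.1138 * 60.1750 / 100 = 1307.0695 kg/day
Load_out = Load_in - Removed = 2172.1138 - 1307.0695 = 865.0443 kg/day


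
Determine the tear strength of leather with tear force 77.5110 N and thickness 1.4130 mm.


Formula: Tear strength = force / thickness
Substituting: Tear strength = 77.5110 / 1.4130
Result: 54.8556 N/mm


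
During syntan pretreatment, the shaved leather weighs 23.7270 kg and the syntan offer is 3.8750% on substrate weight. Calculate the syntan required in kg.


Formula: Syntan = substrate * pct / 100
Substituting: Syntan = 23.7270 * 3.8750 / 100
Result: 0.9194 kg


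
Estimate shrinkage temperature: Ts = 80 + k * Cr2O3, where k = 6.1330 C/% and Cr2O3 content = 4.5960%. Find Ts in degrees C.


Formula: Ts = 80 + k * Cr2O3
Substituting: Ts = 80 + 6.1330 * 4.5960
Result: 108.1873 C


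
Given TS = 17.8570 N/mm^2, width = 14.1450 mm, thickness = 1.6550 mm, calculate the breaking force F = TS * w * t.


Formula: F = TS * w * t
Substituting: F = 17.8570 * 14.1450 * 1.6550
Result: 418.0319 N


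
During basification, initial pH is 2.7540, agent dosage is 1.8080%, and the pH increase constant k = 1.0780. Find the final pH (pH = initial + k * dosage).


Formula: pH_final = pH_initial + k * base_pct
Substituting: pH_final = 2.7540 + 1.0780 * 1.8080
Result: 4.7030


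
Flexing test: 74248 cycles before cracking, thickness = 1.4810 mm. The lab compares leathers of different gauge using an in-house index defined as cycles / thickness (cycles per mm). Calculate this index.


Formula: Index = cycles / thickness
Substituting: Index = 74248 / 1.4810
Result: 50133.6935 cycles/mm


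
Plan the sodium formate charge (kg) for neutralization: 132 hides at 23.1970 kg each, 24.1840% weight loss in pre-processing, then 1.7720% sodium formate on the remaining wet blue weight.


Total_raw = N * avg_wt = 132 * 23.1970 = 3062.0040 kg
Substrate = Total_raw * (1 - loss/100) = 3062.0040 * (1 - 24.1840/100) = 2321.4890 kg
Neutralizer = Substrate * pct / 100 = 2321.4890 * 1.7720 / 100 = 41.1368 kg


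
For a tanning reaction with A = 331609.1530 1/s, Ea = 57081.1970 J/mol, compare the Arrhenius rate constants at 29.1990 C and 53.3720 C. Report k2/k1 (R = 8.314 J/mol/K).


T1 = 29.1990 + 273.15 = 302.3490 K; T2 = 53.3720 + 273.15 = 326.5220 K
k1 = A * exp(-Ea/(R*T1)) = 331609.1530 * exp(-57081.1970/(8.314*302.3490)) = 4.5579e-05 1/s
k2 = A * exp(-Ea/(R*T2)) = 331609.1530 * exp(-57081.1970/(8.314*326.5220)) = 2.4483e-04 1/s
k2/k1 = 2.4483e-04 / 4.5579e-05 = 5.3714


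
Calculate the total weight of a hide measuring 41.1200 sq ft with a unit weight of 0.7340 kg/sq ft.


Formula: Weight = area * weight_per_sqft
Substituting: Weight = 41.1200 * 0.7340
Result: 30.1821 kg


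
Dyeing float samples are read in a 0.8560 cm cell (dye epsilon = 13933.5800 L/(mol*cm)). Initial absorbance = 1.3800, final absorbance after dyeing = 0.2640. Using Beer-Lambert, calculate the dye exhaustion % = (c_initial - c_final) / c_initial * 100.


c_initial = A_i / (epsilon * l) = 1.3800 / (13933.5800 * 0.8560) = 1.1570e-04 mol/L
c_final = A_f / (epsilon * l) = 0.2640 / (13933.5800 * 0.8560) = 2.2134e-05 mol/L
Exhaustion = (c_initial - c_final) / c_initial * 100 = (1.1570e-04 - 2.2134e-05) / 1.1570e-04 * 100 = 80.8696 %


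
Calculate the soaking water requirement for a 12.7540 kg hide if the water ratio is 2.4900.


Formula: Water = hide_weight * ratio
Substituting: Water = 12.7540 * 2.4900
Result: 31.7575 kg


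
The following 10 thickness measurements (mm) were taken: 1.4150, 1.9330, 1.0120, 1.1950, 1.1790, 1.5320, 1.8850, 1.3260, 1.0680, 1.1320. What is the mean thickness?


Formula: Average = sum / n
Substituting: Average = 13.6770 / 10
Result: 1.3677 mm


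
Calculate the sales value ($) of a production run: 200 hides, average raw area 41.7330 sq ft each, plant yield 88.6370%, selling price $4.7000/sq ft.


Raw_total = N * avg_area = 200 * 41.7330 = 8346.6000 sq ft
Finished = Raw_total * yield / 100 = 8346.6000 * 88.6370 / 100 = 7398.1758 sq ft
Value = Finished * price = 7398.1758 * 4.7000 = 34771.4265 $


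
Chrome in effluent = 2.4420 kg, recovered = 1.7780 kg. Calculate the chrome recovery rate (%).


Formula: Recovery = recovered / input * 100
Substituting: Recovery = 1.7780 / 2.4420 * 100
Result: 72.8092 %


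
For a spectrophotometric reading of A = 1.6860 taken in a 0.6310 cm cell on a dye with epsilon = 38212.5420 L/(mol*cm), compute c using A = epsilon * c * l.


Formula: c = A / (epsilon * l)
Substituting: c = 1.6860 / (38212.5420 * 0.6310)
Result: 6.9923e-05 mol/L


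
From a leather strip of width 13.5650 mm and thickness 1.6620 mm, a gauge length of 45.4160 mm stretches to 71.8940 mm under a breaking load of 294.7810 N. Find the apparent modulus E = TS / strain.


TS = F / (w * t) = 294.7810 / (13.5650 * 1.6620) = 13.0752 N/mm^2
strain = (Lf - L0) / L0 = (71.8940 - 45.4160) / 45.4160 = 0.5830
E = TS / strain = 13.0752 / 0.5830 = 22.4271 N/mm^2


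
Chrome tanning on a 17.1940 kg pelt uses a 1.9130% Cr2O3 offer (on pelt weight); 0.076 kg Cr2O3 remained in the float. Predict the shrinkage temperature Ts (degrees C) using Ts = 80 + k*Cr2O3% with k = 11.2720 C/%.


Offered = pelt * offer_pct / 100 = 17.1940 * 1.9130 / 100 = 0.3289 kg
Uptake = offered - residual = 0.3289 - 0.076 = 0.2529 kg
Cr2O3% on pelt = uptake / pelt * 100 = 0.2529 / 17.1940 * 100 = 1.4710 %
Ts = 80 + k * Cr2O3% = 80 + 11.2720 * 1.4710 = 96.5809 C


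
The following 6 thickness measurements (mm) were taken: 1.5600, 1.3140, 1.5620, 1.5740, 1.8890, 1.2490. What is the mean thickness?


Formula: Average = sum / n
Substituting: Average = 9.1480 / 6
Result: 1.5247 mm


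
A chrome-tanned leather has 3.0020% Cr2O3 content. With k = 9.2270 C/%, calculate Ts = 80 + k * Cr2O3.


Formula: Ts = 80 + k * Cr2O3
Substituting: Ts = 80 + 9.2270 * 3.0020
Result: 107.6995 C


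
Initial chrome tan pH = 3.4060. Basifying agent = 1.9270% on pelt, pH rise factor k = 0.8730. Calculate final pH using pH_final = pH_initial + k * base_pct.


Formula: pH_final = pH_initial + k * base_pct
Substituting: pH_final = 3.4060 + 0.8730 * 1.9270
Result: 5.0883


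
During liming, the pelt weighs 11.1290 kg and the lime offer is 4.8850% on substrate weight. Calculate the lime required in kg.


Formula: Lime = substrate * pct / 100
Substituting: Lime = 11.1290 * 4.8850 / 100
Result: 0.5437 kg


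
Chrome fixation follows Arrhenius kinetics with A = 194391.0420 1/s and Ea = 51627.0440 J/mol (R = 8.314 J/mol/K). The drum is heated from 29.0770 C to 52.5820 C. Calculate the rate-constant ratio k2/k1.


T1 = 29.0770 + 273.15 = 302.2270 K; T2 = 52.5820 + 273.15 = 325.7320 K
k1 = A * exp(-Ea/(R*T1)) = 194391.0420 * exp(-51627.0440/(8.314*302.2270)) = 2.3202e-04 1/s
k2 = A * exp(-Ea/(R*T2)) = 194391.0420 * exp(-51627.0440/(8.314*325.7320)) = 0.00102194 1/s
k2/k1 = 0.00102194 / 2.3202e-04 = 4.4045


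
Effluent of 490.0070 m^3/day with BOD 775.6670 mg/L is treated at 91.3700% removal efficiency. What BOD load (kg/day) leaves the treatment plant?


Load_in = volume * conc / 1000 = 490.0070 * 775.6670 / 1000 = 380.0823 kg/day
Removed = Load_in * eff / 100 = 380.0823 * 91.3700 / 100 = 347.2812 kg/day
Load_out = Load_in - Removed = 380.0823 - 347.2812 = 32.8011 kg/day


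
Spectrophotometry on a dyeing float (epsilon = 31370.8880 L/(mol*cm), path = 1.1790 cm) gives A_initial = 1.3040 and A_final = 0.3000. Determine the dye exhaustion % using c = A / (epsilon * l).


c_initial = A_i / (epsilon * l) = 1.3040 / (31370.8880 * 1.1790) = 3.5256e-05 mol/L
c_final = A_f / (epsilon * l) = 0.3000 / (31370.8880 * 1.1790) = 8.1111e-06 mol/L
Exhaustion = (c_initial - c_final) / c_initial * 100 = (3.5256e-05 - 8.1111e-06) / 3.5256e-05 * 100 = 76.9939 %


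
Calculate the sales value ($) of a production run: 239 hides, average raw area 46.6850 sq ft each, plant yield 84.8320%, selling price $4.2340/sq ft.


Raw_total = N * avg_area = 239 * 46.6850 = 11157.7150 sq ft
Finished = Raw_total * yield / 100 = 11157.7150 * 84.8320 / 100 = 9465.3128 sq ft
Value = Finished * price = 9465.3128 * 4.2340 = 40076.1343 $


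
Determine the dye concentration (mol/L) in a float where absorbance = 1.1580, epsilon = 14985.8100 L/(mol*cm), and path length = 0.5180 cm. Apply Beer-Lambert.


Formula: c = A / (epsilon * l)
Substituting: c = 1.1580 / (14985.8100 * 0.5180)
Result: 1.4918e-04 mol/L


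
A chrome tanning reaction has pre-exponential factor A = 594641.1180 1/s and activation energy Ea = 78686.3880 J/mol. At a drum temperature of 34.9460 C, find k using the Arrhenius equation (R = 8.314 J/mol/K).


T_K = T_C + 273.15 = 34.9460 + 273.15 = 308.0960 K
exponent = -Ea / (R * T_K) = -78686.3880 / (8.314 * 308.0960) = -30.7187
k = A * exp(exponent) = 594641.1180 * exp(-30.7187) = 2.7119e-08 1/s


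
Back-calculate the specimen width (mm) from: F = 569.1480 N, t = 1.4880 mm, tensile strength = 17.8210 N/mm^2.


Formula: w = F / (TS * t)
Substituting: w = 569.1480 / (17.8210 * 1.4880)
Result: 21.4630 mm


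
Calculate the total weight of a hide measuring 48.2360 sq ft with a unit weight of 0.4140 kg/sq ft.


Formula: Weight = area * weight_per_sqft
Substituting: Weight = 48.2360 * 0.4140
Result: 19.9697 kg


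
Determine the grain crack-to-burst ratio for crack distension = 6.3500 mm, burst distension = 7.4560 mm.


Formula: Ratio = crack / burst
Substituting: Ratio = 6.3500 / 7.4560
Result: 0.8517


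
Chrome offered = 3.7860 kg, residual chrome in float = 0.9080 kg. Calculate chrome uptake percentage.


Formula: Uptake = (offered - residual) / offered * 100
Substituting: Uptake = (3.7860 - 0.9080) / 3.7860 * 100
Result: 76.0169 %


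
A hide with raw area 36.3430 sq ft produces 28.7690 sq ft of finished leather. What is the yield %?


Formula: Yield = finished / raw * 100
Substituting: Yield = 28.7690 / 36.3430 * 100
Result: 79.1597 %


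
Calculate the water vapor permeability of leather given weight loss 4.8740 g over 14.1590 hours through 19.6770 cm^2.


Formula: WVP = loss / (area * time)
Substituting: WVP = 4.8740 / (19.6770 * 14.1590)
Result: 0.0174942 g/(cm^2*hr)


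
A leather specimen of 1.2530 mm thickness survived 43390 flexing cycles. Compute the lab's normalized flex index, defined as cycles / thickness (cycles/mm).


Formula: Index = cycles / thickness
Substituting: Index = 43390 / 1.2530
Result: 34628.8907 cycles/mm


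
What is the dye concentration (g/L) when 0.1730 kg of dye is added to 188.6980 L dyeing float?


Formula: Conc = dye_mass(kg) / volume(L) * 1000
Substituting: Conc = 0.1730 / 188.6980 * 1000
Result: 0.9168 g/L


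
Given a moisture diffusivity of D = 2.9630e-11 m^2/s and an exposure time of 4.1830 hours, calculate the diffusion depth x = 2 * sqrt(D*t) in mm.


t = 4.1830 hr * 3600 = 15058.8000 s
D * t = 2.9630e-11 * 15058.8000 = 4.4619e-07
x = 2 * sqrt(D*t) = 2 * sqrt(4.4619e-07) = 0.00133595 m = 1.3360 mm


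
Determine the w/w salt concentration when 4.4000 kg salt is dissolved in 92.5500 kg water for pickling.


Formula: Conc = salt / (water + salt) * 100
Substituting: Conc = 4.4000 / (92.5500 + 4.4000) * 100
Result: 4.5384 %


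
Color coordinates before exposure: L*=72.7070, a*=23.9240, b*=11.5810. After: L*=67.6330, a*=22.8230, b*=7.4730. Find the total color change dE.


dL = -5.0740, da = -1.1010, db = -4.1080
dE = sqrt((-5.0740)^2 + (-1.1010)^2 + (-4.1080)^2) = 6.6207


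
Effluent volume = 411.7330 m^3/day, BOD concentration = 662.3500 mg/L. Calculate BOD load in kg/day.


Formula: BOD_load = volume * conc / 1000
Substituting: BOD_load = 411.7330 * 662.3500 / 1000
Result: 272.7114 kg/day


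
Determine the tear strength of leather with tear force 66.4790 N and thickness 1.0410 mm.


Formula: Tear strength = force / thickness
Substituting: Tear strength = 66.4790 / 1.0410
Result: 63.8607 N/mm


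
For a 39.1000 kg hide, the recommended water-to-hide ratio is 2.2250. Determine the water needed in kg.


Formula: Water = hide_weight * ratio
Substituting: Water = 39.1000 * 2.2250
Result: 86.9975 kg


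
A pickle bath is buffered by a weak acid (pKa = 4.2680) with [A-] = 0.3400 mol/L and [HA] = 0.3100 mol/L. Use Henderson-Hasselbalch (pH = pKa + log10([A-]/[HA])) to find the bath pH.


ratio = [A-] / [HA] = 0.3400 / 0.3100 = 1.0968
log10(ratio) = 0.0401172
pH = pKa + log10(ratio) = 4.2680 + 0.0401172 = 4.3081


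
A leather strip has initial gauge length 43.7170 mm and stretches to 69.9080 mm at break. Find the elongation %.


Formula: Elongation = (Lf - L0) / L0 * 100
Substituting: Elongation = (69.9080 - 43.7170) / 43.7170 * 100
Result: 59.9103 %


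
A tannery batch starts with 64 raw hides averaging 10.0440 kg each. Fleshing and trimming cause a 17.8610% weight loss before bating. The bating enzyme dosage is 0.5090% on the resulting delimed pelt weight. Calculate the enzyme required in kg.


Total_raw = N * avg_wt = 64 * 10.0440 = 642.8160 kg
Substrate = Total_raw * (1 - loss/100) = 642.8160 * (1 - 17.8610/100) = 528.0026 kg
Enzyme = Substrate * pct / 100 = 528.0026 * 0.5090 / 100 = 2.6875 kg


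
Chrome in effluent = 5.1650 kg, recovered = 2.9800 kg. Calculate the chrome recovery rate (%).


Formula: Recovery = recovered / input * 100
Substituting: Recovery = 2.9800 / 5.1650 * 100
Result: 57.6960 %


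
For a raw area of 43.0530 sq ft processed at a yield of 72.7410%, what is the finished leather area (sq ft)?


Formula: finished = raw * yield / 100
Substituting: finished = 43.0530 * 72.7410 / 100
Result: 31.3172 sq ft


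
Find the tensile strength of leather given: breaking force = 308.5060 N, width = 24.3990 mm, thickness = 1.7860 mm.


Formula: TS = force / (width * thickness)
Substituting: TS = 308.5060 / (24.3990 * 1.7860)
Result: 7.0796 N/mm^2


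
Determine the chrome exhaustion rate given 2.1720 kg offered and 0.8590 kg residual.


Formula: Uptake = (offered - residual) / offered * 100
Substituting: Uptake = (2.1720 - 0.8590) / 2.1720 * 100
Result: 60.4512 %


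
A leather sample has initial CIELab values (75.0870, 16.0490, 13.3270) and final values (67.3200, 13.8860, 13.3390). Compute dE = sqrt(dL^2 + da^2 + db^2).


dL = -7.7670, da = -2.1630, db = 0.012
dE = sqrt((-7.7670)^2 + (-2.1630)^2 + 0.012^2) = 8.0626


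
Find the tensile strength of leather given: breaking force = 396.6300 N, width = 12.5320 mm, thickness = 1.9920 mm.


Formula: TS = force / (width * thickness)
Substituting: TS = 396.6300 / (12.5320 * 1.9920)
Result: 15.8882 N/mm^2


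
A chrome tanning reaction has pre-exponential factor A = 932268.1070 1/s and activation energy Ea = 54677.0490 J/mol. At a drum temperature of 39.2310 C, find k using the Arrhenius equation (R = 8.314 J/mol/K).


T_K = T_C + 273.15 = 39.2310 + 273.15 = 312.3810 K
exponent = -Ea / (R * T_K) = -54677.0490 / (8.314 * 312.3810) = -21.0528
k = A * exp(exponent) = 932268.1070 * exp(-21.0528) = 6.7052e-04 1/s


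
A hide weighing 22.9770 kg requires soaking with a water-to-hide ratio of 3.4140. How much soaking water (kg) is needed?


Formula: Water = hide_weight * ratio
Substituting: Water = 22.9770 * 3.4140
Result: 78.4435 kg


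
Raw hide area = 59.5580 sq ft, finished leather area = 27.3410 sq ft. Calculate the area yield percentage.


Formula: Yield = finished / raw * 100
Substituting: Yield = 27.3410 / 59.5580 * 100
Result: 45.9065 %


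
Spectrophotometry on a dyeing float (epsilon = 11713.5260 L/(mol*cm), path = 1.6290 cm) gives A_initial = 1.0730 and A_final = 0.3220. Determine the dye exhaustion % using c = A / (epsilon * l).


c_initial = A_i / (epsilon * l) = 1.0730 / (11713.5260 * 1.6290) = 5.6233e-05 mol/L
c_final = A_f / (epsilon * l) = 0.3220 / (11713.5260 * 1.6290) = 1.6875e-05 mol/L
Exhaustion = (c_initial - c_final) / c_initial * 100 = (5.6233e-05 - 1.6875e-05) / 5.6233e-05 * 100 = 69.9907 %


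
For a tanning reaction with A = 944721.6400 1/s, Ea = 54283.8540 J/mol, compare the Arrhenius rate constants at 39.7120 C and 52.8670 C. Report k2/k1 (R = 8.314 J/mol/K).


T1 = 39.7120 + 273.15 = 312.8620 K; T2 = 52.8670 + 273.15 = 326.0170 K
k1 = A * exp(-Ea/(R*T1)) = 944721.6400 * exp(-54283.8540/(8.314*312.8620)) = 8.1636e-04 1/s
k2 = A * exp(-Ea/(R*T2)) = 944721.6400 * exp(-54283.8540/(8.314*326.0170)) = 0.00189495 1/s
k2/k1 = 0.00189495 / 8.1636e-04 = 2.3212


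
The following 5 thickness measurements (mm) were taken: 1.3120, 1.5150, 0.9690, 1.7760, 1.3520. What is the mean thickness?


Formula: Average = sum / n
Substituting: Average = 6.9240 / 5
Result: 1.3848 mm


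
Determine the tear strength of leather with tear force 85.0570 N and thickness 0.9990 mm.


Formula: Tear strength = force / thickness
Substituting: Tear strength = 85.0570 / 0.9990
Result: 85.1421 N/mm


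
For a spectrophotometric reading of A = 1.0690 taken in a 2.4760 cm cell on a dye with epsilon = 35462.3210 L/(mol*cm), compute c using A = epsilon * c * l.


Formula: c = A / (epsilon * l)
Substituting: c = 1.0690 / (35462.3210 * 2.4760)
Result: 1.2175e-05 mol/L


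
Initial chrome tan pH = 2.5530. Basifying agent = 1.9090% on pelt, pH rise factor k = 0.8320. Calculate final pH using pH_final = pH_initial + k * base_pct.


Formula: pH_final = pH_initial + k * base_pct
Substituting: pH_final = 2.5530 + 0.8320 * 1.9090
Result: 4.1413


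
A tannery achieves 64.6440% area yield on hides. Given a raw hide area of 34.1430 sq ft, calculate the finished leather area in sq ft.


Formula: finished = raw * yield / 100
Substituting: finished = 34.1430 * 64.6440 / 100
Result: 22.0714 sq ft


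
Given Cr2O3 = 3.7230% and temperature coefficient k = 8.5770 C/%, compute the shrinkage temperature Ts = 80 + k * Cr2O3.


Formula: Ts = 80 + k * Cr2O3
Substituting: Ts = 80 + 8.5770 * 3.7230
Result: 111.9322 C


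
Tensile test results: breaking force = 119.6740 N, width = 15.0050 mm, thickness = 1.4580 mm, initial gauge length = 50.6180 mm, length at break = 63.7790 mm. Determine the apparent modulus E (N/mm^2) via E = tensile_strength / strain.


TS = F / (w * t) = 119.6740 / (15.0050 * 1.4580) = 5.4702 N/mm^2
strain = (Lf - L0) / L0 = (63.7790 - 50.6180) / 50.6180 = 0.2600
E = TS / strain = 5.4702 / 0.2600 = 21.0389 N/mm^2


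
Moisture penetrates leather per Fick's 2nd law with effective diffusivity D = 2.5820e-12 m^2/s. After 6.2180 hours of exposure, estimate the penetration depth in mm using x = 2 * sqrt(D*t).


t = 6.2180 hr * 3600 = 22384.8000 s
D * t = 2.5820e-12 * 22384.8000 = 5.7798e-08
x = 2 * sqrt(D*t) = 2 * sqrt(5.7798e-08) = 4.8082e-04 m = 0.4808 mm


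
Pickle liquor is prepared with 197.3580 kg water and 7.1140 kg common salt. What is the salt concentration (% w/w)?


Formula: Conc = salt / (water + salt) * 100
Substituting: Conc = 7.1140 / (197.3580 + 7.1140) * 100
Result: 3.4792 %


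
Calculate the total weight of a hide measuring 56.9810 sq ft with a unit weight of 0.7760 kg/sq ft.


Formula: Weight = area * weight_per_sqft
Substituting: Weight = 56.9810 * 0.7760
Result: 44.2173 kg


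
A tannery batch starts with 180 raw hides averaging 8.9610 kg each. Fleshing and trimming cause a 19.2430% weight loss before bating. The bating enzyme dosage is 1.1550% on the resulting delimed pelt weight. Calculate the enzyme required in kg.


Total_raw = N * avg_wt = 180 * 8.9610 = 1612.9800 kg
Substrate = Total_raw * (1 - loss/100) = 1612.9800 * (1 - 19.2430/100) = 1302.5943 kg
Enzyme = Substrate * pct / 100 = 1302.5943 * 1.1550 / 100 = 15.0450 kg


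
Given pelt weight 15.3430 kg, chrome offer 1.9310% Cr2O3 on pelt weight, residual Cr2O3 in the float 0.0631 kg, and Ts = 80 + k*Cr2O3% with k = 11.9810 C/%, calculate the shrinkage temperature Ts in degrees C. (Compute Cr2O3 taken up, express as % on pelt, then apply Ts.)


Offered = pelt * offer_pct / 100 = 15.3430 * 1.9310 / 100 = 0.2963 kg
Uptake = offered - residual = 0.2963 - 0.0631 = 0.2332 kg
Cr2O3% on pelt = uptake / pelt * 100 = 0.2332 / 15.3430 * 100 = 1.5197 %
Ts = 80 + k * Cr2O3% = 80 + 11.9810 * 1.5197 = 98.2080 C


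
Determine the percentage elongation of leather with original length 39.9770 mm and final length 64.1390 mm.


Formula: Elongation = (Lf - L0) / L0 * 100
Substituting: Elongation = (64.1390 - 39.9770) / 39.9770 * 100
Result: 60.4398 %


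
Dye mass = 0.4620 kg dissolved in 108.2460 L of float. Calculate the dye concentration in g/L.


Formula: Conc = dye_mass(kg) / volume(L) * 1000
Substituting: Conc = 0.4620 / 108.2460 * 1000
Result: 4.2681 g/L


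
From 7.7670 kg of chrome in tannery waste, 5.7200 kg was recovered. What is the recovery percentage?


Formula: Recovery = recovered / input * 100
Substituting: Recovery = 5.7200 / 7.7670 * 100
Result: 73.6449 %


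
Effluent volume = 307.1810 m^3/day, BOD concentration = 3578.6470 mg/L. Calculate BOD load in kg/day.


Formula: BOD_load = volume * conc / 1000
Substituting: BOD_load = 307.1810 * 3578.6470 / 1000
Result: 1099.2924 kg/day


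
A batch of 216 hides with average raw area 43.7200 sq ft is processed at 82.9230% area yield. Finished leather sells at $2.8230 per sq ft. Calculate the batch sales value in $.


Raw_total = N * avg_area = 216 * 43.7200 = 9443.5200 sq ft
Finished = Raw_total * yield / 100 = 9443.5200 * 82.9230 / 100 = 7830.8501 sq ft
Value = Finished * price = 7830.8501 * 2.8230 = 22106.4898 $


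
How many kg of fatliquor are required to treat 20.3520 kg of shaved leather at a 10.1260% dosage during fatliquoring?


Formula: Fat = substrate * pct / 100
Substituting: Fat = 20.3520 * 10.1260 / 100
Result: 2.0608 kg


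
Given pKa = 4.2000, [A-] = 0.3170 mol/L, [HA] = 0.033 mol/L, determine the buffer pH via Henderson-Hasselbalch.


ratio = [A-] / [HA] = 0.3170 / 0.033 = 9.6061
log10(ratio) = 0.9825
pH = pKa + log10(ratio) = 4.2000 + 0.9825 = 5.1825


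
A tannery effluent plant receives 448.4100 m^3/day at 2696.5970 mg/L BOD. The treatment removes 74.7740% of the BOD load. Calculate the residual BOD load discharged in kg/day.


Load_in = volume * conc / 1000 = 448.4100 * 2696.5970 / 1000 = 1209.1811 kg/day
Removed = Load_in * eff / 100 = 1209.1811 * 74.7740 / 100 = 904.1530 kg/day
Load_out = Load_in - Removed = 1209.1811 - 904.1530 = 305.0280 kg/day


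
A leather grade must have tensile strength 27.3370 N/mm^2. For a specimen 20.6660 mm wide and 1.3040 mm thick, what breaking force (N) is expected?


Formula: F = TS * w * t
Substituting: F = 27.3370 * 20.6660 * 1.3040
Result: 736.6902 N


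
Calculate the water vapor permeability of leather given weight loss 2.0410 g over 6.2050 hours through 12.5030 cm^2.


Formula: WVP = loss / (area * time)
Substituting: WVP = 2.0410 / (12.5030 * 6.2050)
Result: 0.0263079 g/(cm^2*hr)


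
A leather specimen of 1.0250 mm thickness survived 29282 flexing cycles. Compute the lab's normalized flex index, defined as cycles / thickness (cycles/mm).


Formula: Index = cycles / thickness
Substituting: Index = 29282 / 1.0250
Result: 28567.8049 cycles/mm


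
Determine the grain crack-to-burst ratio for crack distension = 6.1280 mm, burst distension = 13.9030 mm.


Formula: Ratio = crack / burst
Substituting: Ratio = 6.1280 / 13.9030
Result: 0.4408


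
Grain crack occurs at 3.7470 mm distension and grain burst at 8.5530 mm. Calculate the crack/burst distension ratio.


Formula: Ratio = crack / burst
Substituting: Ratio = 3.7470 / 8.5530
Result: 0.4381


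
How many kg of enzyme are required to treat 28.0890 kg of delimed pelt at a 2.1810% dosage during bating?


Formula: Enzyme = substrate * pct / 100
Substituting: Enzyme = 28.0890 * 2.1810 / 100
Result: 0.6126 kg


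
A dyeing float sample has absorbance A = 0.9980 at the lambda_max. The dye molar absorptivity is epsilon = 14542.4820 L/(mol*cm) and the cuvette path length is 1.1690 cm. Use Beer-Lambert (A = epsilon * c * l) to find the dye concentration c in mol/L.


Formula: c = A / (epsilon * l)
Substituting: c = 0.9980 / (14542.4820 * 1.1690)
Result: 5.8705e-05 mol/L


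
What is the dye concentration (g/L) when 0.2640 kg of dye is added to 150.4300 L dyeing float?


Formula: Conc = dye_mass(kg) / volume(L) * 1000
Substituting: Conc = 0.2640 / 150.4300 * 1000
Result: 1.7550 g/L


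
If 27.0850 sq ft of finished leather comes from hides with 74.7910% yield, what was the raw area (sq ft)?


Formula: raw = finished * 100 / yield
Substituting: raw = 27.0850 * 100 / 74.7910
Result: 36.2143 sq ft


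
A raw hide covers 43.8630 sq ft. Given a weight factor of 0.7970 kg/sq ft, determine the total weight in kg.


Formula: Weight = area * weight_per_sqft
Substituting: Weight = 43.8630 * 0.7970
Result: 34.9588 kg


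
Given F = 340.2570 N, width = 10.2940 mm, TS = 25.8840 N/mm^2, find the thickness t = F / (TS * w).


Formula: t = F / (TS * w)
Substituting: t = 340.2570 / (25.8840 * 10.2940)
Result: 1.2770 mm


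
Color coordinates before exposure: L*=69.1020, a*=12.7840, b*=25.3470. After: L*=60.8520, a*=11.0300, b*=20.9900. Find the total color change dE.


dL = -8.2500, da = -1.7540, db = -4.3570
dE = sqrt((-8.2500)^2 + (-1.7540)^2 + (-4.3570)^2) = 9.4933


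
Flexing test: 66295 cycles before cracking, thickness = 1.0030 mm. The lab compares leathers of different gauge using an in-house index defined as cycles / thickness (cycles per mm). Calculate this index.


Formula: Index = cycles / thickness
Substituting: Index = 66295 / 1.0030
Result: 66096.7099 cycles/mm
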